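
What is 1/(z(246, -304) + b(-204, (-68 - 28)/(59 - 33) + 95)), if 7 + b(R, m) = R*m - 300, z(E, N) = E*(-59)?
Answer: -13/434821 ≈ -2.9897e-5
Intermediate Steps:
z(E, N) = -59*E
b(R, m) = -307 + R*m (b(R, m) = -7 + (R*m - 300) = -7 + (-300 + R*m) = -307 + R*m)
1/(z(246, -304) + b(-204, (-68 - 28)/(59 - 33) + 95)) = 1/(-59*246 + (-307 - 204*((-68 - 28)/(59 - 33) + 95))) = 1/(-14514 + (-307 - 204*(-96/26 + 95))) = 1/(-14514 + (-307 - 204*(-96*1/26 + 95))) = 1/(-14514 + (-307 - 204*(-48/13 + 95))) = 1/(-14514 + (-307 - 204*1187/13)) = 1/(-14514 + (-307 - 242148/13)) = 1/(-14514 - 246139/13) = 1/(-434821/13) = -13/434821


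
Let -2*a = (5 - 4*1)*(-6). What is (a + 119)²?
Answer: 14884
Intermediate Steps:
a = 3 (a = -(5 - 4*1)*(-6)/2 = -(5 - 4)*(-6)/2 = -(-6)/2 = -½*(-6) = 3)
(a + 119)² = (3 + 119)² = 122² = 14884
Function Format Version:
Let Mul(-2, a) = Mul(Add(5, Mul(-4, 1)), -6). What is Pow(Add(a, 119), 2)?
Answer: 14884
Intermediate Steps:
a = 3 (a = Mul(Rational(-1, 2), Mul(Add(5, Mul(-4, 1)), -6)) = Mul(Rational(-1, 2), Mul(Add(5, -4), -6)) = Mul(Rational(-1, 2), Mul(1, -6)) = Mul(Rational(-1, 2), -6) = 3)
Pow(Add(a, 119), 2) = Pow(Add(3, 119), 2) = Pow(122, 2) = 14884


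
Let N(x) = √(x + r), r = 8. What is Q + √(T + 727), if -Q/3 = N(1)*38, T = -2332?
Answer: -342 + I*√1605 ≈ -342.0 + 40.062*I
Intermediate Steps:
N(x) = √(8 + x) (N(x) = √(x + 8) = √(8 + x))
Q = -342 (Q = -3*√(8 + 1)*38 = -3*√9*38 = -9*38 = -3*114 = -342)
Q + √(T + 727) = -342 + √(-2332 + 727) = -342 + √(-1605) = -342 + I*√1605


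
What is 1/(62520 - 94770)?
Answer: -1/32250 ≈ -3.1008e-5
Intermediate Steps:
1/(62520 - 94770) = 1/(-32250) = -1/32250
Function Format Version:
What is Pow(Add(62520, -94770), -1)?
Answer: Rational(-1, 32250) ≈ -3.1008e-5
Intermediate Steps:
Pow(Add(62520, -94770), -1) = Pow(-32250, -1) = Rational(-1, 32250)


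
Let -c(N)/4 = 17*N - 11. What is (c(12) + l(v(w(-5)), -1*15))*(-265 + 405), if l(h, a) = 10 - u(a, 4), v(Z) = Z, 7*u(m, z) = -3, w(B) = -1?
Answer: -106620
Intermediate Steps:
c(N) = 44 - 68*N (c(N) = -4*(17*N - 11) = -4*(-11 + 17*N) = 44 - 68*N)
u(m, z) = -3/7 (u(m, z) = (⅐)*(-3) = -3/7)
l(h, a) = 73/7 (l(h, a) = 10 - 1*(-3/7) = 10 + 3/7 = 73/7)
(c(12) + l(v(w(-5)), -1*15))*(-265 + 405) = ((44 - 68*12) + 73/7)*(-265 + 405) = ((44 - 816) + 73/7)*140 = (-772 + 73/7)*140 = -5331/7*140 = -106620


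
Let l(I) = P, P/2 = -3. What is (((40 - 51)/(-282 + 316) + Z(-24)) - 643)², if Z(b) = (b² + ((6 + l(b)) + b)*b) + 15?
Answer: 317018025/1156 ≈ 2.7424e+5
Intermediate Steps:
P = -6 (P = 2*(-3) = -6)
l(I) = -6
Z(b) = 15 + 2*b² (Z(b) = (b² + ((6 - 6) + b)*b) + 15 = (b² + (0 + b)*b) + 15 = (b² + b*b) + 15 = (b² + b²) + 15 = 2*b² + 15 = 15 + 2*b²)
(((40 - 51)/(-282 + 316) + Z(-24)) - 643)² = (((40 - 51)/(-282 + 316) + (15 + 2*(-24)²)) - 643)² = ((-11/34 + (15 + 2*576)) - 643)² = ((-11*1/34 + (15 + 1152)) - 643)² = ((-11/34 + 1167) - 643)² = (39667/34 - 643)² = (17805/34)² = 317018025/1156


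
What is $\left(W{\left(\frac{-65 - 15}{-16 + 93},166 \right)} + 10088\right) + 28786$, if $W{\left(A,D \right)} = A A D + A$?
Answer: $\frac{231540186}{5929} \approx 39052.0$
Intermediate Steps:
$W{\left(A,D \right)} = A + D A^{2}$ ($W{\left(A,D \right)} = A^{2} D + A = D A^{2} + A = A + D A^{2}$)
$\left(W{\left(\frac{-65 - 15}{-16 + 93},166 \right)} + 10088\right) + 28786 = \left(\frac{-65 - 15}{-16 + 93} \left(1 + \frac{-65 - 15}{-16 + 93} \cdot 166\right) + 10088\right) + 28786 = \left(- \frac{80}{77} \left(1 + - \frac{80}{77} \cdot 166\right) + 10088\right) + 28786 = \left(\left(-80\right) \frac{1}{77} \left(1 + \left(-80\right) \frac{1}{77} \cdot 166\right) + 10088\right) + 28786 = \left(- \frac{80 \left(1 - \frac{13280}{77}\right)}{77} + 10088\right) + 28786 = \left(\left(- \frac{80}{77}\right) \left(- \frac{13203}{77}\right) + 10088\right) + 28786 = \left(\frac{1056240}{5929} + 10088\right) + 28786 = \frac{60867992}{5929} + 28786 = \frac{231540186}{5929}$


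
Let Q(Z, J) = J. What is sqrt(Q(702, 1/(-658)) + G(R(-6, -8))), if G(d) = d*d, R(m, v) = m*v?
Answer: sqrt(997548398)/658 ≈ 48.000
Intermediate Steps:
G(d) = d**2
sqrt(Q(702, 1/(-658)) + G(R(-6, -8))) = sqrt(1/(-658) + (-6*(-8))**2) = sqrt(-1/658 + 48**2) = sqrt(-1/658 + 2304) = sqrt(1516031/658) = sqrt(997548398)/658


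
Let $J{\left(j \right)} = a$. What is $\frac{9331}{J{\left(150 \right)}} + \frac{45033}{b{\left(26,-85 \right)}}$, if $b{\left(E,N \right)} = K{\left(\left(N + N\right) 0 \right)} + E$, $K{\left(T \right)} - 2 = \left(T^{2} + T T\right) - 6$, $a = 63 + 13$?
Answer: $\frac{1813895}{836} \approx 2169.7$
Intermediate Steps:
$a = 76$
$J{\left(j \right)} = 76$
$K{\left(T \right)} = -4 + 2 T^{2}$ ($K{\left(T \right)} = 2 - \left(6 - T^{2} - T T\right) = 2 + \left(\left(T^{2} + T^{2}\right) - 6\right) = 2 + \left(2 T^{2} - 6\right) = 2 + \left(-6 + 2 T^{2}\right) = -4 + 2 T^{2}$)
$b{\left(E,N \right)} = -4 + E$ ($b{\left(E,N \right)} = \left(-4 + 2 \left(\left(N + N\right) 0\right)^{2}\right) + E = \left(-4 + 2 \left(2 N 0\right)^{2}\right) + E = \left(-4 + 2 \cdot 0^{2}\right) + E = \left(-4 + 2 \cdot 0\right) + E = \left(-4 + 0\right) + E = -4 + E$)
$\frac{9331}{J{\left(150 \right)}} + \frac{45033}{b{\left(26,-85 \right)}} = \frac{9331}{76} + \frac{45033}{-4 + 26} = 9331 \cdot \frac{1}{76} + \frac{45033}{22} = \frac{9331}{76} + 45033 \cdot \frac{1}{22} = \frac{9331}{76} + \frac{45033}{22} = \frac{1813895}{836}$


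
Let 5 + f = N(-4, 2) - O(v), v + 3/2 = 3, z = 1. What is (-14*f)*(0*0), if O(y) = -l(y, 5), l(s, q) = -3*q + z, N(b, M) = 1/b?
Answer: 0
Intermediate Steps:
l(s, q) = 1 - 3*q (l(s, q) = -3*q + 1 = 1 - 3*q)
v = 3/2 (v = -3/2 + 3 = 3/2 ≈ 1.5000)
O(y) = 14 (O(y) = -(1 - 3*5) = -(1 - 15) = -1*(-14) = 14)
f = -77/4 (f = -5 + (1/(-4) - 1*14) = -5 + (-¼ - 14) = -5 - 57/4 = -77/4 ≈ -19.250)
(-14*f)*(0*0) = (-14*(-77/4))*(0*0) = (539/2)*0 = 0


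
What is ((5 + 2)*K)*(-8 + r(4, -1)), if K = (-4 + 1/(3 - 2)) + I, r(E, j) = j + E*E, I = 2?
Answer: -49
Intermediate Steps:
r(E, j) = j + E**2
K = -1 (K = (-4 + 1/(3 - 2)) + 2 = (-4 + 1/1) + 2 = (-4 + 1) + 2 = -3 + 2 = -1)
((5 + 2)*K)*(-8 + r(4, -1)) = ((5 + 2)*(-1))*(-8 + (-1 + 4**2)) = (7*(-1))*(-8 + (-1 + 16)) = -7*(-8 + 15) = -7*7 = -49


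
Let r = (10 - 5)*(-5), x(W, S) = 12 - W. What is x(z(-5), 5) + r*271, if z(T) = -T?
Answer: -6768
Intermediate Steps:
r = -25 (r = 5*(-5) = -25)
x(z(-5), 5) + r*271 = (12 - (-1)*(-5)) - 25*271 = (12 - 1*5) - 6775 = (12 - 5) - 6775 = 7 - 6775 = -6768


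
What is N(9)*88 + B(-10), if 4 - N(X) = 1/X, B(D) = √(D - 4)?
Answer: 3080/9 + I*√14 ≈ 342.22 + 3.7417*I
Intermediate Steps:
B(D) = √(-4 + D)
N(X) = 4 - 1/X
N(9)*88 + B(-10) = (4 - 1/9)*88 + √(-4 - 10) = (4 - 1*⅑)*88 + √(-14) = (4 - ⅑)*88 + I*√14 = (35/9)*88 + I*√14 = 3080/9 + I*√14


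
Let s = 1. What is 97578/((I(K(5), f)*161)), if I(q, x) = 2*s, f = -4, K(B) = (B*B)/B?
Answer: 48789/161 ≈ 303.04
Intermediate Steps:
K(B) = B (K(B) = B²/B = B)
I(q, x) = 2 (I(q, x) = 2*1 = 2)
97578/((I(K(5), f)*161)) = 97578/((2*161)) = 97578/322 = 97578*(1/322) = 48789/161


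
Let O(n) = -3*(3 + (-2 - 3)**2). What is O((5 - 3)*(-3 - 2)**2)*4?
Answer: -336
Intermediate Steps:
O(n) = -84 (O(n) = -3*(3 + (-5)**2) = -3*(3 + 25) = -3*28 = -84)
O((5 - 3)*(-3 - 2)**2)*4 = -84*4 = -336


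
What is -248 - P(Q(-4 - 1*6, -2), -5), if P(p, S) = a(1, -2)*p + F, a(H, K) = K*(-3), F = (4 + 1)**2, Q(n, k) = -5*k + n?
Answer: -273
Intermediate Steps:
Q(n, k) = n - 5*k
F = 25 (F = 5**2 = 25)
a(H, K) = -3*K
P(p, S) = 25 + 6*p (P(p, S) = (-3*(-2))*p + 25 = 6*p + 25 = 25 + 6*p)
-248 - P(Q(-4 - 1*6, -2), -5) = -248 - (25 + 6*((-4 - 1*6) - 5*(-2))) = -248 - (25 + 6*((-4 - 6) + 10)) = -248 - (25 + 6*(-10 + 10)) = -248 - (25 + 6*0) = -248 - (25 + 0) = -248 - 1*25 = -248 - 25 = -273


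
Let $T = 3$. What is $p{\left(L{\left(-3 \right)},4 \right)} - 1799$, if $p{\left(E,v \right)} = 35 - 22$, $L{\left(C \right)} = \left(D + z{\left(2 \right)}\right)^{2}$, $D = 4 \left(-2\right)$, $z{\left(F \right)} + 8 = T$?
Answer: $-1786$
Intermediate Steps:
$z{\left(F \right)} = -5$ ($z{\left(F \right)} = -8 + 3 = -5$)
$D = -8$
$L{\left(C \right)} = 169$ ($L{\left(C \right)} = \left(-8 - 5\right)^{2} = \left(-13\right)^{2} = 169$)
$p{\left(E,v \right)} = 13$
$p{\left(L{\left(-3 \right)},4 \right)} - 1799 = 13 - 1799 = -1786$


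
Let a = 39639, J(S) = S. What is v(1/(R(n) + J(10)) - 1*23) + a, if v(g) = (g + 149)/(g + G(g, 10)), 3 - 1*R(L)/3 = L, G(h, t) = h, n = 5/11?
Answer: 352841923/8902 ≈ 39636.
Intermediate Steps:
n = 5/11 (n = 5*(1/11) = 5/11 ≈ 0.45455)
R(L) = 9 - 3*L
v(g) = (149 + g)/(2*g) (v(g) = (g + 149)/(g + g) = (149 + g)/((2*g)) = (149 + g)*(1/(2*g)) = (149 + g)/(2*g))
v(1/(R(n) + J(10)) - 1*23) + a = (149 + (1/((9 - 3*5/11) + 10) - 1*23))/(2*(1/((9 - 3*5/11) + 10) - 1*23)) + 39639 = (149 + (1/((9 - 15/11) + 10) - 23))/(2*(1/((9 - 15/11) + 10) - 23)) + 39639 = (149 + (1/(84/11 + 10) - 23))/(2*(1/(84/11 + 10) - 23)) + 39639 = (149 + (1/(194/11) - 23))/(2*(1/(194/11) - 23)) + 39639 = (149 + (11/194 - 23))/(2*(11/194 - 23)) + 39639 = (149 - 4451/194)/(2*(-4451/194)) + 39639 = (1/2)*(-194/4451)*(24455/194) + 39639 = -24455/8902 + 39639 = 352841923/8902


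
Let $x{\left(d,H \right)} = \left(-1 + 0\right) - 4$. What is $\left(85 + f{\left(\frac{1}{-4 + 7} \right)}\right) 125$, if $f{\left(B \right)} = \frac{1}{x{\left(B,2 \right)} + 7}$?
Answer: $\frac{21375}{2} \approx 10688.0$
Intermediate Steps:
$x{\left(d,H \right)} = -5$ ($x{\left(d,H \right)} = -1 - 4 = -5$)
$f{\left(B \right)} = \frac{1}{2}$ ($f{\left(B \right)} = \frac{1}{-5 + 7} = \frac{1}{2}$)
$\left(85 + f{\left(\frac{1}{-4 + 7} \right)}\right) 125 = \left(85 + \frac{1}{2}\right) 125 = \frac{171}{2} \cdot 125 = \frac{21375}{2}$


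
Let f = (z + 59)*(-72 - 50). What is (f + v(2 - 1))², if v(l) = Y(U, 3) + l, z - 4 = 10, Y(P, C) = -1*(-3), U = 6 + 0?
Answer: 79245604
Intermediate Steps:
U = 6
Y(P, C) = 3
z = 14 (z = 4 + 10 = 14)
f = -8906 (f = (14 + 59)*(-72 - 50) = 73*(-122) = -8906)
v(l) = 3 + l
(f + v(2 - 1))² = (-8906 + (3 + (2 - 1)))² = (-8906 + (3 + 1))² = (-8906 + 4)² = (-8902)² = 79245604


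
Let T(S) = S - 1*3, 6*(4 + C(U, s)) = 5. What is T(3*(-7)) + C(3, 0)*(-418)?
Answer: 3899/3 ≈ 1299.7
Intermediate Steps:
C(U, s) = -19/6 (C(U, s) = -4 + (⅙)*5 = -4 + ⅚ = -19/6)
T(S) = -3 + S (T(S) = S - 3 = -3 + S)
T(3*(-7)) + C(3, 0)*(-418) = (-3 + 3*(-7)) - 19/6*(-418) = (-3 - 21) + 3971/3 = -24 + 3971/3 = 3899/3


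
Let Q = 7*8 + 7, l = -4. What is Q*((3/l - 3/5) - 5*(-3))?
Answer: 17199/20 ≈ 859.95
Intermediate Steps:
Q = 63 (Q = 56 + 7 = 63)
Q*((3/l - 3/5) - 5*(-3)) = 63*((3/(-4) - 3/5) - 5*(-3)) = 63*((3*(-¼) - 3*⅕) + 15) = 63*((-¾ - ⅗) + 15) = 63*(-27/20 + 15) = 63*(273/20) = 17199/20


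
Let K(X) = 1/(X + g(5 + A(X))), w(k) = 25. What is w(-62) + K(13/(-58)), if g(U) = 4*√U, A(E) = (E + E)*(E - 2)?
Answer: 8066129/322615 + 232*√20174/322615 ≈ 25.104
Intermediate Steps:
A(E) = 2*E*(-2 + E) (A(E) = (2*E)*(-2 + E) = 2*E*(-2 + E))
K(X) = 1/(X + 4*√(5 + 2*X*(-2 + X)))
w(-62) + K(13/(-58)) = 25 + 1/(13/(-58) + 4*√(5 + 2*(13/(-58))*(-2 + 13/(-58)))) = 25 + 1/(13*(-1/58) + 4*√(5 + 2*(13*(-1/58))*(-2 + 13*(-1/58)))) = 25 + 1/(-13/58 + 4*√(5 + 2*(-13/58)*(-2 - 13/58))) = 25 + 1/(-13/58 + 4*√(5 + 2*(-13/58)*(-129/58))) = 25 + 1/(-13/58 + 4*√(5 + 1677/1682)) = 25 + 1/(-13/58 + 4*√(10087/1682)) = 25 + 1/(-13/58 + 4*(√20174/58)) = 25 + 1/(-13/58 + 2*√20174/29)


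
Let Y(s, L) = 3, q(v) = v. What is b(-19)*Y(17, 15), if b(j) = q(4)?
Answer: 12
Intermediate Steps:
b(j) = 4
b(-19)*Y(17, 15) = 4*3 = 12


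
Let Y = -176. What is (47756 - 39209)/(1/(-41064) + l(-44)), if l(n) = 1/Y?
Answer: -7721428176/5155 ≈ -1.4979e+6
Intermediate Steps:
l(n) = -1/176 (l(n) = 1/(-176) = -1/176)
(47756 - 39209)/(1/(-41064) + l(-44)) = (47756 - 39209)/(1/(-41064) - 1/176) = 8547/(-1/41064 - 1/176) = 8547/(-5155/903408) = 8547*(-903408/5155) = -7721428176/5155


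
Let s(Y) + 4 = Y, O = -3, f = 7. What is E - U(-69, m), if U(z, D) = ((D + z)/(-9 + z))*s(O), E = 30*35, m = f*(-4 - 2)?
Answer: 27559/26 ≈ 1060.0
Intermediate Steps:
m = -42 (m = 7*(-4 - 2) = 7*(-6) = -42)
s(Y) = -4 + Y
E = 1050
U(z, D) = -7*(D + z)/(-9 + z) (U(z, D) = ((D + z)/(-9 + z))*(-4 - 3) = ((D + z)/(-9 + z))*(-7) = -7*(D + z)/(-9 + z))
E - U(-69, m) = 1050 - 7*(-1*(-42) - 1*(-69))/(-9 - 69) = 1050 - 7*(42 + 69)/(-78) = 1050 - 7*(-1)*111/78 = 1050 - 1*(-259/26) = 1050 + 259/26 = 27559/26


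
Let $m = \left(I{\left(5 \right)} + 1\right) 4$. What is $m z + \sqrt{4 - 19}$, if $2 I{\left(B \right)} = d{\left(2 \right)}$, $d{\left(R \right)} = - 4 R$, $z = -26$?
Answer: $312 + i \sqrt{15} \approx 312.0 + 3.873 i$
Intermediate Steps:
$I{\left(B \right)} = -4$ ($I{\left(B \right)} = \frac{\left(-4\right) 2}{2} = \frac{1}{2} \left(-8\right) = -4$)
$m = -12$ ($m = \left(-4 + 1\right) 4 = \left(-3\right) 4 = -12$)
$m z + \sqrt{4 - 19} = \left(-12\right) \left(-26\right) + \sqrt{4 - 19} = 312 + \sqrt{-15} = 312 + i \sqrt{15}$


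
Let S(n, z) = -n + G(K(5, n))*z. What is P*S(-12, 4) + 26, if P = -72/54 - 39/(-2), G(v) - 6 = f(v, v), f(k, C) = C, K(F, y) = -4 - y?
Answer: 3784/3 ≈ 1261.3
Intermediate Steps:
G(v) = 6 + v
S(n, z) = -n + z*(2 - n) (S(n, z) = -n + (6 + (-4 - n))*z = -n + (2 - n)*z = -n + z*(2 - n))
P = 109/6 (P = -72*1/54 - 39*(-½) = -4/3 + 39/2 = 109/6 ≈ 18.167)
P*S(-12, 4) + 26 = 109*(-1*(-12) - 1*4*(-2 - 12))/6 + 26 = 109*(12 - 1*4*(-14))/6 + 26 = 109*(12 + 56)/6 + 26 = (109/6)*68 + 26 = 3706/3 + 26 = 3784/3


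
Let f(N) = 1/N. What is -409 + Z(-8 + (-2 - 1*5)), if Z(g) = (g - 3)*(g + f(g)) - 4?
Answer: -709/5 ≈ -141.80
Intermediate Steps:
f(N) = 1/N
Z(g) = -4 + (-3 + g)*(g + 1/g) (Z(g) = (g - 3)*(g + 1/g) - 4 = (-3 + g)*(g + 1/g) - 4 = -4 + (-3 + g)*(g + 1/g))
-409 + Z(-8 + (-2 - 1*5)) = -409 + (-3 + (-8 + (-2 - 1*5))² - 3*(-8 + (-2 - 1*5)) - 3/(-8 + (-2 - 1*5))) = -409 + (-3 + (-8 + (-2 - 5))² - 3*(-8 + (-2 - 5)) - 3/(-8 + (-2 - 5))) = -409 + (-3 + (-8 - 7)² - 3*(-8 - 7) - 3/(-8 - 7)) = -409 + (-3 + (-15)² - 3*(-15) - 3/(-15)) = -409 + (-3 + 225 + 45 - 3*(-1/15)) = -409 + (-3 + 225 + 45 + ⅕) = -409 + 1336/5 = -709/5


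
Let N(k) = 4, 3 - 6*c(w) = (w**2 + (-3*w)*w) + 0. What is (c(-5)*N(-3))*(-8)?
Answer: -848/3 ≈ -282.67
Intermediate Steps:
c(w) = 1/2 + w**2/3 (c(w) = 1/2 - ((w**2 + (-3*w)*w) + 0)/6 = 1/2 - ((w**2 - 3*w**2) + 0)/6 = 1/2 - (-2*w**2 + 0)/6 = 1/2 - (-1)*w**2/3 = 1/2 + w**2/3)
(c(-5)*N(-3))*(-8) = ((1/2 + (1/3)*(-5)**2)*4)*(-8) = ((1/2 + (1/3)*25)*4)*(-8) = ((1/2 + 25/3)*4)*(-8) = ((53/6)*4)*(-8) = (106/3)*(-8) = -848/3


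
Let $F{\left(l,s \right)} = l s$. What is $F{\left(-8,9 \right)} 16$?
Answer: $-1152$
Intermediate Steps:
$F{\left(-8,9 \right)} 16 = \left(-8\right) 9 \cdot 16 = \left(-72\right) 16 = -1152$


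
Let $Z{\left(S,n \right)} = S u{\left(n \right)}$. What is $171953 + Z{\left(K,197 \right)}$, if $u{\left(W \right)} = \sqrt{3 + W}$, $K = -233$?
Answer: $171953 - 2330 \sqrt{2} \approx 1.6866 \cdot 10^{5}$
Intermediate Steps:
$Z{\left(S,n \right)} = S \sqrt{3 + n}$
$171953 + Z{\left(K,197 \right)} = 171953 - 233 \sqrt{3 + 197} = 171953 - 233 \sqrt{200} = 171953 - 233 \cdot 10 \sqrt{2} = 171953 - 2330 \sqrt{2}$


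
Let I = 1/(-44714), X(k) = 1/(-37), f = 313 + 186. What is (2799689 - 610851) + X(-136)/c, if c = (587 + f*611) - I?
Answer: 1106205877319033476/505384993005 ≈ 2.1888e+6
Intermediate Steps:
f = 499
X(k) = -1/37
I = -1/44714 ≈ -2.2364e-5
c = 13659053865/44714 (c = (587 + 499*611) - 1*(-1/44714) = (587 + 304889) + 1/44714 = 305476 + 1/44714 = 13659053865/44714 ≈ 3.0548e+5)
(2799689 - 610851) + X(-136)/c = (2799689 - 610851) - 1/(37*13659053865/44714) = 2188838 - 1/37*44714/13659053865 = 2188838 - 44714/505384993005 = 1106205877319033476/505384993005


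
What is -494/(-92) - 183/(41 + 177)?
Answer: 11357/2507 ≈ 4.5301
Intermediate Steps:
-494/(-92) - 183/(41 + 177) = -494*(-1/92) - 183/218 = 247/46 - 183*1/218 = 247/46 - 183/218 = 11357/2507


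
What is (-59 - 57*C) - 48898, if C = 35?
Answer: -50952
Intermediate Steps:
(-59 - 57*C) - 48898 = (-59 - 57*35) - 48898 = (-59 - 1995) - 48898 = -2054 - 48898 = -50952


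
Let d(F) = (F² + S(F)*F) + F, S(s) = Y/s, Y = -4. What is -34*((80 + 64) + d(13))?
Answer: -10948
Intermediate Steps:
S(s) = -4/s
d(F) = -4 + F + F² (d(F) = (F² + (-4/F)*F) + F = (F² - 4) + F = (-4 + F²) + F = -4 + F + F²)
-34*((80 + 64) + d(13)) = -34*((80 + 64) + (-4 + 13*(1 + 13))) = -34*(144 + (-4 + 13*14)) = -34*(144 + (-4 + 182)) = -34*(144 + 178) = -34*322 = -10948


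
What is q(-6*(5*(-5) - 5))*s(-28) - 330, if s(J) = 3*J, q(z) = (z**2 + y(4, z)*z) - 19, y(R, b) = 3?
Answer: -2765694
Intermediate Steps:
q(z) = -19 + z**2 + 3*z (q(z) = (z**2 + 3*z) - 19 = -19 + z**2 + 3*z)
q(-6*(5*(-5) - 5))*s(-28) - 330 = (-19 + (-6*(5*(-5) - 5))**2 + 3*(-6*(5*(-5) - 5)))*(3*(-28)) - 330 = (-19 + (-6*(-25 - 5))**2 + 3*(-6*(-25 - 5)))*(-84) - 330 = (-19 + (-6*(-30))**2 + 3*(-6*(-30)))*(-84) - 330 = (-19 + 180**2 + 3*180)*(-84) - 330 = (-19 + 32400 + 540)*(-84) - 330 = 32921*(-84) - 330 = -2765364 - 330 = -2765694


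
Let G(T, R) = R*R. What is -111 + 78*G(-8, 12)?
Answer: 11121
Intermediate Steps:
G(T, R) = R²
-111 + 78*G(-8, 12) = -111 + 78*12² = -111 + 78*144 = -111 + 11232 = 11121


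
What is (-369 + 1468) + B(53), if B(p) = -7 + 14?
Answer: 1106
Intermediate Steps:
B(p) = 7
(-369 + 1468) + B(53) = (-369 + 1468) + 7 = 1099 + 7 = 1106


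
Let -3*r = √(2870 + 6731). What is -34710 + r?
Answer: -34710 - √9601/3 ≈ -34743.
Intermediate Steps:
r = -√9601/3 (r = -√(2870 + 6731)/3 = -√9601/3 ≈ -32.662)
-34710 + r = -34710 - √9601/3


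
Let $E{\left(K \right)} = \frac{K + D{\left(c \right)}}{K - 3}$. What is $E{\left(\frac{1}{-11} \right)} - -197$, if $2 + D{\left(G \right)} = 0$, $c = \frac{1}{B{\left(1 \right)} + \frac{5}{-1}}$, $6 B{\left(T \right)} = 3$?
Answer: $\frac{6721}{34} \approx 197.68$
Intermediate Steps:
$B{\left(T \right)} = \frac{1}{2}$ ($B{\left(T \right)} = \frac{1}{6} \cdot 3 = \frac{1}{2}$)
$c = - \frac{2}{9}$ ($c = \frac{1}{\frac{1}{2} + \frac{5}{-1}} = \frac{1}{\frac{1}{2} + 5 \left(-1\right)} = \frac{1}{\frac{1}{2} - 5} = \frac{1}{- \frac{9}{2}} = - \frac{2}{9} \approx -0.22222$)
$D{\left(G \right)} = -2$ ($D{\left(G \right)} = -2 + 0 = -2$)
$E{\left(K \right)} = \frac{-2 + K}{-3 + K}$ ($E{\left(K \right)} = \frac{K - 2}{K - 3} = \frac{-2 + K}{-3 + K}$)
$E{\left(\frac{1}{-11} \right)} - -197 = \frac{-2 + \frac{1}{-11}}{-3 + \frac{1}{-11}} - -197 = \frac{-2 - \frac{1}{11}}{-3 - \frac{1}{11}} + 197 = \frac{1}{- \frac{34}{11}} \left(- \frac{23}{11}\right) + 197 = \left(- \frac{11}{34}\right) \left(- \frac{23}{11}\right) + 197 = \frac{23}{34} + 197 = \frac{6721}{34}$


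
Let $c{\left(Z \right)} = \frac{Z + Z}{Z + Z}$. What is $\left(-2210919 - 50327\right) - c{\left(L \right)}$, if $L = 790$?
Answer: $-2261247$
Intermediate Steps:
$c{\left(Z \right)} = 1$ ($c{\left(Z \right)} = \frac{2 Z}{2 Z} = 2 Z \frac{1}{2 Z} = 1$)
$\left(-2210919 - 50327\right) - c{\left(L \right)} = \left(-2210919 - 50327\right) - 1 = -2261246 - 1 = -2261247$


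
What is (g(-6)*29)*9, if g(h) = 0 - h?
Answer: 1566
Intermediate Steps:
g(h) = -h
(g(-6)*29)*9 = (-1*(-6)*29)*9 = (6*29)*9 = 174*9 = 1566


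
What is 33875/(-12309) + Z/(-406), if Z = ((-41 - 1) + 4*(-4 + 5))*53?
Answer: 5518538/2498727 ≈ 2.2085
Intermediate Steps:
Z = -2014 (Z = (-42 + 4*1)*53 = (-42 + 4)*53 = -38*53 = -2014)
33875/(-12309) + Z/(-406) = 33875/(-12309) - 2014/(-406) = 33875*(-1/12309) - 2014*(-1/406) = -33875/12309 + 1007/203 = 5518538/2498727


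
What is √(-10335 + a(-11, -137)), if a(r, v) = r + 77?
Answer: 3*I*√1141 ≈ 101.34*I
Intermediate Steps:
a(r, v) = 77 + r
√(-10335 + a(-11, -137)) = √(-10335 + (77 - 11)) = √(-10335 + 66) = √(-10269) = 3*I*√1141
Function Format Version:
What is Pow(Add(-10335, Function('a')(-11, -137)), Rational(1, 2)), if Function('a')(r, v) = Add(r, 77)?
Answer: Mul(3, I, Pow(1141, Rational(1, 2))) ≈ Mul(101.34, I)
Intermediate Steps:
Function('a')(r, v) = Add(77, r)
Pow(Add(-10335, Function('a')(-11, -137)), Rational(1, 2)) = Pow(Add(-10335, Add(77, -11)), Rational(1, 2)) = Pow(Add(-10335, 66), Rational(1, 2)) = Pow(-10269, Rational(1, 2)) = Mul(3, I, Pow(1141, Rational(1, 2)))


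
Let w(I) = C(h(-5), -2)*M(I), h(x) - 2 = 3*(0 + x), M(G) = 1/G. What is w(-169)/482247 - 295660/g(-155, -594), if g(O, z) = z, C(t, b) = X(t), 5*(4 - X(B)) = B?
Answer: 2231130926987/4482485865 ≈ 497.74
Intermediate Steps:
X(B) = 4 - B/5
M(G) = 1/G
h(x) = 2 + 3*x (h(x) = 2 + 3*(0 + x) = 2 + 3*x)
C(t, b) = 4 - t/5
w(I) = 33/(5*I) (w(I) = (4 - (2 + 3*(-5))/5)/I = (4 - (2 - 15)/5)/I = (4 - ⅕*(-13))/I = (4 + 13/5)/I = 33/(5*I))
w(-169)/482247 - 295660/g(-155, -594) = ((33/5)/(-169))/482247 - 295660/(-594) = ((33/5)*(-1/169))*(1/482247) - 295660*(-1/594) = -33/845*1/482247 + 147830/297 = -11/135832905 + 147830/297 = 2231130926987/4482485865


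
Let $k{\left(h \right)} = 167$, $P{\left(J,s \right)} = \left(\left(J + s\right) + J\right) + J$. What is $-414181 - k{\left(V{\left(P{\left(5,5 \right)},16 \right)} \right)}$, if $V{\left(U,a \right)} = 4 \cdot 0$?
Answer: $-414348$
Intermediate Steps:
$P{\left(J,s \right)} = s + 3 J$ ($P{\left(J,s \right)} = \left(s + 2 J\right) + J = s + 3 J$)
$V{\left(U,a \right)} = 0$
$-414181 - k{\left(V{\left(P{\left(5,5 \right)},16 \right)} \right)} = -414181 - 167 = -414348$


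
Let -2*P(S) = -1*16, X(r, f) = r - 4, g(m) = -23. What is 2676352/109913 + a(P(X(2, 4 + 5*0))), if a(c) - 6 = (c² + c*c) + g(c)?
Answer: 14876695/109913 ≈ 135.35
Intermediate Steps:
X(r, f) = -4 + r
P(S) = 8 (P(S) = -(-1)*16/2 = -½*(-16) = 8)
a(c) = -17 + 2*c² (a(c) = 6 + ((c² + c*c) - 23) = 6 + ((c² + c²) - 23) = 6 + (2*c² - 23) = 6 + (-23 + 2*c²) = -17 + 2*c²)
2676352/109913 + a(P(X(2, 4 + 5*0))) = 2676352/109913 + (-17 + 2*8²) = 2676352*(1/109913) + (-17 + 2*64) = 2676352/109913 + (-17 + 128) = 2676352/109913 + 111 = 14876695/109913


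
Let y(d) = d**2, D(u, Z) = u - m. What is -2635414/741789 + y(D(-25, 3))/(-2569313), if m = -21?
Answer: -6771215319206/1905888120957 ≈ -3.5528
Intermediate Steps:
D(u, Z) = 21 + u (D(u, Z) = u - 1*(-21) = u + 21 = 21 + u)
-2635414/741789 + y(D(-25, 3))/(-2569313) = -2635414/741789 + (21 - 25)**2/(-2569313) = -2635414*1/741789 + (-4)**2*(-1/2569313) = -2635414/741789 + 16*(-1/2569313) = -2635414/741789 - 16/2569313 = -6771215319206/1905888120957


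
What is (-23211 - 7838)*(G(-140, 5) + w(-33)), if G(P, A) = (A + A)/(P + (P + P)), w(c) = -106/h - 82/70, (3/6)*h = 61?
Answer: 13458469/210 ≈ 64088.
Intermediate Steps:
h = 122 (h = 2*61 = 122)
w(c) = -4356/2135 (w(c) = -106/122 - 82/70 = -106*1/122 - 82*1/70 = -53/61 - 41/35 = -4356/2135)
G(P, A) = 2*A/(3*P) (G(P, A) = (2*A)/(P + 2*P) = (2*A)/((3*P)) = (2*A)*(1/(3*P)) = 2*A/(3*P))
(-23211 - 7838)*(G(-140, 5) + w(-33)) = (-23211 - 7838)*((2/3)*5/(-140) - 4356/2135) = -31049*((2/3)*5*(-1/140) - 4356/2135) = -31049*(-1/42 - 4356/2135) = -31049*(-26441/12810) = 13458469/210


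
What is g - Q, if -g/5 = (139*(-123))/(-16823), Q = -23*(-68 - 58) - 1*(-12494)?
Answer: -259025101/16823 ≈ -15397.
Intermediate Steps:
Q = 15392 (Q = -23*(-126) + 12494 = 2898 + 12494 = 15392)
g = -85485/16823 (g = -5*139*(-123)/(-16823) = -(-85485)*(-1)/16823 = -5*17097/16823 = -85485/16823 ≈ -5.0814)
g - Q = -85485/16823 - 1*15392 = -85485/16823 - 15392 = -259025101/16823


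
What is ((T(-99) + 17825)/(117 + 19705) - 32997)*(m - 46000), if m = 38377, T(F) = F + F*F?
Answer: 453249031851/1802 ≈ 2.5153e+8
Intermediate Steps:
T(F) = F + F²
((T(-99) + 17825)/(117 + 19705) - 32997)*(m - 46000) = ((-99*(1 - 99) + 17825)/(117 + 19705) - 32997)*(38377 - 46000) = ((-99*(-98) + 17825)/19822 - 32997)*(-7623) = ((9702 + 17825)*(1/19822) - 32997)*(-7623) = (27527*(1/19822) - 32997)*(-7623) = (27527/19822 - 32997)*(-7623) = -654039007/19822*(-7623) = 453249031851/1802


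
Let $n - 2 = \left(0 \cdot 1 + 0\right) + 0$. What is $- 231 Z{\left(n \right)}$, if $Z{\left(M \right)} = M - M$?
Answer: $0$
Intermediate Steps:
$n = 2$ ($n = 2 + \left(\left(0 \cdot 1 + 0\right) + 0\right) = 2 + \left(\left(0 + 0\right) + 0\right) = 2 + \left(0 + 0\right) = 2 + 0 = 2$)
$Z{\left(M \right)} = 0$
$- 231 Z{\left(n \right)} = \left(-231\right) 0 = 0$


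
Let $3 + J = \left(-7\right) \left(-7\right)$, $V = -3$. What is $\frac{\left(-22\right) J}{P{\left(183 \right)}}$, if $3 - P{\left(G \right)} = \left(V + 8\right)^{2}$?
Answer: $46$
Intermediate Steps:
$J = 46$ ($J = -3 - -49 = -3 + 49 = 46$)
$P{\left(G \right)} = -22$ ($P{\left(G \right)} = 3 - \left(-3 + 8\right)^{2} = 3 - 5^{2} = 3 - 25 = -22$)
$\frac{\left(-22\right) J}{P{\left(183 \right)}} = \frac{\left(-22\right) 46}{-22} = \left(-1012\right) \left(- \frac{1}{22}\right) = 46$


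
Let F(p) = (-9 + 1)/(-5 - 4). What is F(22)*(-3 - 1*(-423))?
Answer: 1120/3 ≈ 373.33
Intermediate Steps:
F(p) = 8/9 (F(p) = -8/(-9) = -8*(-⅑) = 8/9)
F(22)*(-3 - 1*(-423)) = 8*(-3 - 1*(-423))/9 = 8*(-3 + 423)/9 = (8/9)*420 = 1120/3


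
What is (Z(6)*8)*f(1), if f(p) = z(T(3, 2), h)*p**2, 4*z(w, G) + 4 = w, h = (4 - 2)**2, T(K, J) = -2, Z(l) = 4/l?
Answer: -8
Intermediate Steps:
h = 4 (h = 2**2 = 4)
z(w, G) = -1 + w/4
f(p) = -3*p**2/2 (f(p) = (-1 + (1/4)*(-2))*p**2 = (-1 - 1/2)*p**2 = -3*p**2/2)
(Z(6)*8)*f(1) = ((4/6)*8)*(-3/2*1**2) = ((4*(1/6))*8)*(-3/2*1) = ((2/3)*8)*(-3/2) = (16/3)*(-3/2) = -8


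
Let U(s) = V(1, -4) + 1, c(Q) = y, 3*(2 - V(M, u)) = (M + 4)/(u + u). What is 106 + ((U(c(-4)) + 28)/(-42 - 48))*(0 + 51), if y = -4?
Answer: 63587/720 ≈ 88.315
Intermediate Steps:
V(M, u) = 2 - (4 + M)/(6*u) (V(M, u) = 2 - (M + 4)/(3*(u + u)) = 2 - (4 + M)/(3*(2*u)) = 2 - (4 + M)*1/(2*u)/3 = 2 - (4 + M)/(6*u))
c(Q) = -4
U(s) = 77/24 (U(s) = (1/6)*(-4 - 1*1 + 12*(-4))/(-4) + 1 = (1/6)*(-1/4)*(-4 - 1 - 48) + 1 = (1/6)*(-1/4)*(-53) + 1 = 53/24 + 1 = 77/24)
106 + ((U(c(-4)) + 28)/(-42 - 48))*(0 + 51) = 106 + ((77/24 + 28)/(-42 - 48))*(0 + 51) = 106 + ((749/24)/(-90))*51 = 106 + ((749/24)*(-1/90))*51 = 106 - 749/2160*51 = 106 - 12733/720 = 63587/720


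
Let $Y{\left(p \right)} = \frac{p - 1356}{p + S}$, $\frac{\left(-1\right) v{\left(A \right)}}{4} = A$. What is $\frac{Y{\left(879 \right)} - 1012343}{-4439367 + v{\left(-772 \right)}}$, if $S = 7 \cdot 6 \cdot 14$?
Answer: $\frac{165011962}{723113477} \approx 0.2282$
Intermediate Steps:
$S = 588$ ($S = 42 \cdot 14 = 588$)
$v{\left(A \right)} = - 4 A$
$Y{\left(p \right)} = \frac{-1356 + p}{588 + p}$ ($Y{\left(p \right)} = \frac{p - 1356}{p + 588} = \frac{-1356 + p}{588 + p}$)
$\frac{Y{\left(879 \right)} - 1012343}{-4439367 + v{\left(-772 \right)}} = \frac{\frac{-1356 + 879}{588 + 879} - 1012343}{-4439367 - -3088} = \frac{\frac{1}{1467} \left(-477\right) - 1012343}{-4439367 + 3088} = \frac{\frac{1}{1467} \left(-477\right) - 1012343}{-4436279} = \left(- \frac{53}{163} - 1012343\right) \left(- \frac{1}{4436279}\right) = \left(- \frac{165011962}{163}\right) \left(- \frac{1}{4436279}\right) = \frac{165011962}{723113477}$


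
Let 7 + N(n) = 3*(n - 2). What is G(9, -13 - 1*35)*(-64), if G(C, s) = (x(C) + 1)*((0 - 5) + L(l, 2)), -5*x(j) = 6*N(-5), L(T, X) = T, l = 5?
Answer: 0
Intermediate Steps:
N(n) = -13 + 3*n (N(n) = -7 + 3*(n - 2) = -7 + 3*(-2 + n) = -7 + (-6 + 3*n) = -13 + 3*n)
x(j) = 168/5 (x(j) = -6*(-13 + 3*(-5))/5 = -6*(-13 - 15)/5 = -6*(-28)/5 = -1/5*(-168) = 168/5)
G(C, s) = 0 (G(C, s) = (168/5 + 1)*((0 - 5) + 5) = 173*(-5 + 5)/5 = (173/5)*0 = 0)
G(9, -13 - 1*35)*(-64) = 0*(-64) = 0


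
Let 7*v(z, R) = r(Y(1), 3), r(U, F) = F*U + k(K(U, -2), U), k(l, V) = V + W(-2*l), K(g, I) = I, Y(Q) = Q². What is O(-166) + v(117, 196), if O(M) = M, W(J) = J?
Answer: -1154/7 ≈ -164.86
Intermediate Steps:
k(l, V) = V - 2*l
r(U, F) = 4 + U + F*U (r(U, F) = F*U + (U - 2*(-2)) = F*U + (U + 4) = F*U + (4 + U) = 4 + U + F*U)
v(z, R) = 8/7 (v(z, R) = (4 + 1² + 3*1²)/7 = (4 + 1 + 3*1)/7 = (4 + 1 + 3)/7 = (⅐)*8 = 8/7)
O(-166) + v(117, 196) = -166 + 8/7 = -1154/7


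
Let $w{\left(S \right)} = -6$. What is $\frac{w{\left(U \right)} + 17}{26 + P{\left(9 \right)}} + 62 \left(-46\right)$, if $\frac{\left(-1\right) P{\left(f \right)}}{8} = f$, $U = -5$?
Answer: $- \frac{131203}{46} \approx -2852.2$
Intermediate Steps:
$P{\left(f \right)} = - 8 f$
$\frac{w{\left(U \right)} + 17}{26 + P{\left(9 \right)}} + 62 \left(-46\right) = \frac{-6 + 17}{26 - 72} + 62 \left(-46\right) = \frac{11}{26 - 72} - 2852 = \frac{11}{-46} - 2852 = 11 \left(- \frac{1}{46}\right) - 2852 = - \frac{11}{46} - 2852 = - \frac{131203}{46}$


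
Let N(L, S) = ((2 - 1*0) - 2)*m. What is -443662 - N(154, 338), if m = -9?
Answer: -443662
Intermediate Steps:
N(L, S) = 0 (N(L, S) = ((2 - 1*0) - 2)*(-9) = ((2 + 0) - 2)*(-9) = (2 - 2)*(-9) = 0*(-9) = 0)
-443662 - N(154, 338) = -443662 - 1*0 = -443662 + 0 = -443662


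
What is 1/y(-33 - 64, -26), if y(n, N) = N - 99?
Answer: -1/125 ≈ -0.0080000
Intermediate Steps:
y(n, N) = -99 + N
1/y(-33 - 64, -26) = 1/(-99 - 26) = 1/(-125) = -1/125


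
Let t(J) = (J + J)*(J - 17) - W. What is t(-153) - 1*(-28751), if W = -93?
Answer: 80864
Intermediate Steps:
t(J) = 93 + 2*J*(-17 + J) (t(J) = (J + J)*(J - 17) - 1*(-93) = (2*J)*(-17 + J) + 93 = 2*J*(-17 + J) + 93 = 93 + 2*J*(-17 + J))
t(-153) - 1*(-28751) = (93 - 34*(-153) + 2*(-153)**2) - 1*(-28751) = (93 + 5202 + 2*23409) + 28751 = (93 + 5202 + 46818) + 28751 = 52113 + 28751 = 80864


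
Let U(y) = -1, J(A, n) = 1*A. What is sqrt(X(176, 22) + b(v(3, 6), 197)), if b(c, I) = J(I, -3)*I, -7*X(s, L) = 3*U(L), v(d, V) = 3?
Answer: sqrt(1901662)/7 ≈ 197.00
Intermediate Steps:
J(A, n) = A
X(s, L) = 3/7 (X(s, L) = -3*(-1)/7 = -1/7*(-3) = 3/7)
b(c, I) = I**2 (b(c, I) = I*I = I**2)
sqrt(X(176, 22) + b(v(3, 6), 197)) = sqrt(3/7 + 197**2) = sqrt(3/7 + 38809) = sqrt(271666/7) = sqrt(1901662)/7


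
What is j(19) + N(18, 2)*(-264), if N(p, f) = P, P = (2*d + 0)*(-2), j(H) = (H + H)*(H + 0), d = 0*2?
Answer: 722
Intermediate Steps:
d = 0
j(H) = 2*H**2 (j(H) = (2*H)*H = 2*H**2)
P = 0 (P = (2*0 + 0)*(-2) = (0 + 0)*(-2) = 0*(-2) = 0)
N(p, f) = 0
j(19) + N(18, 2)*(-264) = 2*19**2 + 0*(-264) = 2*361 + 0 = 722 + 0 = 722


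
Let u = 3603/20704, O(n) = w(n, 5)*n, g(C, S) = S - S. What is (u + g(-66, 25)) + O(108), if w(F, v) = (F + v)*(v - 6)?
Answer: -252668013/20704 ≈ -12204.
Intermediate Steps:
g(C, S) = 0
w(F, v) = (-6 + v)*(F + v) (w(F, v) = (F + v)*(-6 + v) = (-6 + v)*(F + v))
O(n) = n*(-5 - n) (O(n) = (5² - 6*n - 6*5 + n*5)*n = (25 - 6*n - 30 + 5*n)*n = (-5 - n)*n = n*(-5 - n))
u = 3603/20704 (u = 3603*(1/20704) = 3603/20704 ≈ 0.17402)
(u + g(-66, 25)) + O(108) = (3603/20704 + 0) - 1*108*(5 + 108) = 3603/20704 - 1*108*113 = 3603/20704 - 12204 = -252668013/20704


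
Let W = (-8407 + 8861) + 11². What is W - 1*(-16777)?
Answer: 17352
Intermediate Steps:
W = 575 (W = 454 + 121 = 575)
W - 1*(-16777) = 575 - 1*(-16777) = 575 + 16777 = 17352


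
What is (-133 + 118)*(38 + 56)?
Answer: -1410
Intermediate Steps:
(-133 + 118)*(38 + 56) = -15*94 = -1410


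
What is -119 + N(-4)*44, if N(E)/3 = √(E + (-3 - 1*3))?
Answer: -119 + 132*I*√10 ≈ -119.0 + 417.42*I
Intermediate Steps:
N(E) = 3*√(-6 + E) (N(E) = 3*√(E + (-3 - 1*3)) = 3*√(E + (-3 - 3)) = 3*√(E - 6) = 3*√(-6 + E))
-119 + N(-4)*44 = -119 + (3*√(-6 - 4))*44 = -119 + (3*√(-10))*44 = -119 + (3*(I*√10))*44 = -119 + (3*I*√10)*44 = -119 + 132*I*√10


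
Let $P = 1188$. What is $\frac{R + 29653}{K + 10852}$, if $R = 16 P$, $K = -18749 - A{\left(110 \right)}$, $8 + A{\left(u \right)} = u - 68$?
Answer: $- \frac{48661}{7931} \approx -6.1355$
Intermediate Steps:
$A{\left(u \right)} = -76 + u$ ($A{\left(u \right)} = -8 + \left(u - 68\right) = -8 + \left(-68 + u\right) = -76 + u$)
$K = -18783$ ($K = -18749 - \left(-76 + 110\right) = -18749 - 34 = -18783$)
$R = 19008$ ($R = 16 \cdot 1188 = 19008$)
$\frac{R + 29653}{K + 10852} = \frac{19008 + 29653}{-18783 + 10852} = \frac{48661}{-7931} = 48661 \left(- \frac{1}{7931}\right) = - \frac{48661}{7931}$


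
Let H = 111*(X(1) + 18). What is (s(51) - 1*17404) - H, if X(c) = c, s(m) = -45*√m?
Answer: -19513 - 45*√51 ≈ -19834.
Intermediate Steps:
H = 2109 (H = 111*(1 + 18) = 111*19 = 2109)
(s(51) - 1*17404) - H = (-45*√51 - 1*17404) - 1*2109 = (-45*√51 - 17404) - 2109 = (-17404 - 45*√51) - 2109 = -19513 - 45*√51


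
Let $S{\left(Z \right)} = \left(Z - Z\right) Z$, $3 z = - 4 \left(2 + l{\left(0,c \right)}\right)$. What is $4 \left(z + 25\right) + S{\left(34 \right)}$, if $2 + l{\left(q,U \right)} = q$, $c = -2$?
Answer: $100$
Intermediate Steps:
$l{\left(q,U \right)} = -2 + q$
$z = 0$ ($z = \frac{\left(-4\right) \left(2 + \left(-2 + 0\right)\right)}{3} = \frac{\left(-4\right) \left(2 - 2\right)}{3} = \frac{\left(-4\right) 0}{3} = \frac{1}{3} \cdot 0 = 0$)
$S{\left(Z \right)} = 0$ ($S{\left(Z \right)} = 0 Z = 0$)
$4 \left(z + 25\right) + S{\left(34 \right)} = 4 \left(0 + 25\right) + 0 = 4 \cdot 25 + 0 = 100 + 0 = 100$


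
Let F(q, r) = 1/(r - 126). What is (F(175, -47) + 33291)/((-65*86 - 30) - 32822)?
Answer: -2879671/3325233 ≈ -0.86601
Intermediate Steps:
F(q, r) = 1/(-126 + r)
(F(175, -47) + 33291)/((-65*86 - 30) - 32822) = (1/(-126 - 47) + 33291)/((-65*86 - 30) - 32822) = (1/(-173) + 33291)/((-5590 - 30) - 32822) = (-1/173 + 33291)/(-5620 - 32822) = (5759342/173)/(-38442) = (5759342/173)*(-1/38442) = -2879671/3325233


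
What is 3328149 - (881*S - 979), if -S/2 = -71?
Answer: 3204026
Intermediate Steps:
S = 142 (S = -2*(-71) = 142)
3328149 - (881*S - 979) = 3328149 - (881*142 - 979) = 3328149 - (125102 - 979) = 3328149 - 1*124123 = 3328149 - 124123 = 3204026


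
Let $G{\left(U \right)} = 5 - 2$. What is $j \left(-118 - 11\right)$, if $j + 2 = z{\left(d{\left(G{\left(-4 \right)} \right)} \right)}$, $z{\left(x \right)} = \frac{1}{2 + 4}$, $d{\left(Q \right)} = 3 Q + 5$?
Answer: $\frac{473}{2} \approx 236.5$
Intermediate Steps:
$G{\left(U \right)} = 3$ ($G{\left(U \right)} = 5 - 2 = 3$)
$d{\left(Q \right)} = 5 + 3 Q$
$z{\left(x \right)} = \frac{1}{6}$
$j = - \frac{11}{6}$ ($j = -2 + \frac{1}{6} = - \frac{11}{6} \approx -1.8333$)
$j \left(-118 - 11\right) = - \frac{11 \left(-118 - 11\right)}{6} = \left(- \frac{11}{6}\right) \left(-129\right) = \frac{473}{2}$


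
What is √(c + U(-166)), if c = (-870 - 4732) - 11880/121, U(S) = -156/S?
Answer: 28*I*√6059581/913 ≈ 75.493*I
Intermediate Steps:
c = -62702/11 (c = -5602 - 11880*1/121 = -5602 - 1080/11 = -62702/11 ≈ -5700.2)
√(c + U(-166)) = √(-62702/11 - 156/(-166)) = √(-62702/11 - 156*(-1/166)) = √(-62702/11 + 78/83) = √(-5203408/913) = 28*I*√6059581/913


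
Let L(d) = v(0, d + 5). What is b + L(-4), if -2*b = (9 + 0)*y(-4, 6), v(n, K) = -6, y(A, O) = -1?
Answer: -3/2 ≈ -1.5000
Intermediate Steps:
L(d) = -6
b = 9/2 (b = -(9 + 0)*(-1)/2 = -9*(-1)/2 = -½*(-9) = 9/2 ≈ 4.5000)
b + L(-4) = 9/2 - 6 = -3/2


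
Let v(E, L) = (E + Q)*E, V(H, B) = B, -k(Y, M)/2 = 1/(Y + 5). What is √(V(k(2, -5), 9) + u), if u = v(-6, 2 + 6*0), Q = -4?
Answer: √69 ≈ 8.3066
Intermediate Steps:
k(Y, M) = -2/(5 + Y) (k(Y, M) = -2/(Y + 5) = -2/(5 + Y))
v(E, L) = E*(-4 + E) (v(E, L) = (E - 4)*E = (-4 + E)*E = E*(-4 + E))
u = 60 (u = -6*(-4 - 6) = -6*(-10) = 60)
√(V(k(2, -5), 9) + u) = √(9 + 60) = √69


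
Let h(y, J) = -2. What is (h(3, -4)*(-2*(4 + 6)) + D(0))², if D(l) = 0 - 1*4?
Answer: 1296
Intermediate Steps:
D(l) = -4 (D(l) = 0 - 4 = -4)
(h(3, -4)*(-2*(4 + 6)) + D(0))² = (-(-4)*(4 + 6) - 4)² = (-(-4)*10 - 4)² = (-2*(-20) - 4)² = (40 - 4)² = 36² = 1296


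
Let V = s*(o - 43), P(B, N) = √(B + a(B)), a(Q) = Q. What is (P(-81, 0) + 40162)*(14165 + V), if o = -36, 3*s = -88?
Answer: 1985890414/3 + 148341*I*√2 ≈ 6.6196e+8 + 2.0979e+5*I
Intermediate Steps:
s = -88/3 (s = (⅓)*(-88) = -88/3 ≈ -29.333)
P(B, N) = √2*√B (P(B, N) = √(B + B) = √(2*B) = √2*√B)
V = 6952/3 (V = -88*(-36 - 43)/3 = -88/3*(-79) = 6952/3 ≈ 2317.3)
(P(-81, 0) + 40162)*(14165 + V) = (√2*√(-81) + 40162)*(14165 + 6952/3) = (√2*(9*I) + 40162)*(49447/3) = (9*I*√2 + 40162)*(49447/3) = (40162 + 9*I*√2)*(49447/3) = 1985890414/3 + 148341*I*√2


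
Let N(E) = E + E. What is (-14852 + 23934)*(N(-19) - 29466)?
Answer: -267955328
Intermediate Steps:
N(E) = 2*E
(-14852 + 23934)*(N(-19) - 29466) = (-14852 + 23934)*(2*(-19) - 29466) = 9082*(-38 - 29466) = 9082*(-29504) = -267955328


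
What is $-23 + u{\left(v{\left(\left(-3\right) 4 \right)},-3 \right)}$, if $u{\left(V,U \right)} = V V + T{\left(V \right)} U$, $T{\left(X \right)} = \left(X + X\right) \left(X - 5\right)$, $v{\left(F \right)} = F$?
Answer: $-1103$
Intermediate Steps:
$T{\left(X \right)} = 2 X \left(-5 + X\right)$
$u{\left(V,U \right)} = V^{2} + 2 U V \left(-5 + V\right)$ ($u{\left(V,U \right)} = V V + 2 V \left(-5 + V\right) U = V^{2} + 2 U V \left(-5 + V\right)$)
$-23 + u{\left(v{\left(\left(-3\right) 4 \right)},-3 \right)} = -23 + \left(-3\right) 4 \left(\left(-3\right) 4 + 2 \left(-3\right) \left(-5 - 12\right)\right) = -23 - 12 \left(-12 + 2 \left(-3\right) \left(-5 - 12\right)\right) = -23 - 12 \left(-12 + 2 \left(-3\right) \left(-17\right)\right) = -23 - 12 \left(-12 + 102\right) = -23 - 1080 = -1103$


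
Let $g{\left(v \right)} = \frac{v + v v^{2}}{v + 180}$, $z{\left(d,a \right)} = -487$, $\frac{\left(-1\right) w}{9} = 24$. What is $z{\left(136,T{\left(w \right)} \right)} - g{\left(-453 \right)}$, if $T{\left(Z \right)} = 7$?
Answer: $- \frac{31031027}{91} \approx -3.41 \cdot 10^{5}$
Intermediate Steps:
$w = -216$ ($w = \left(-9\right) 24 = -216$)
$g{\left(v \right)} = \frac{v + v^{3}}{180 + v}$
$z{\left(136,T{\left(w \right)} \right)} - g{\left(-453 \right)} = -487 - \frac{-453 + \left(-453\right)^{3}}{180 - 453} = -487 - \frac{-453 - 92959677}{-273} = -487 - \left(- \frac{1}{273}\right) \left(-92960130\right) = -487 - \frac{30986710}{91} = - \frac{31031027}{91}$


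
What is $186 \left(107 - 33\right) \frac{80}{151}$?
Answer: $\frac{1101120}{151} \approx 7292.2$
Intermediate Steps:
$186 \left(107 - 33\right) \frac{80}{151} = 186 \cdot 74 \cdot 80 \cdot \frac{1}{151} = 13764 \cdot \frac{80}{151} = \frac{1101120}{151}$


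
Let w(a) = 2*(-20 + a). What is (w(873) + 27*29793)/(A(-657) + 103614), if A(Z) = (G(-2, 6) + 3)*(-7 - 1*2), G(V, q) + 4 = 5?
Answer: 806117/103578 ≈ 7.7827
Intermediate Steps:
G(V, q) = 1 (G(V, q) = -4 + 5 = 1)
A(Z) = -36 (A(Z) = (1 + 3)*(-7 - 1*2) = 4*(-7 - 2) = 4*(-9) = -36)
w(a) = -40 + 2*a
(w(873) + 27*29793)/(A(-657) + 103614) = ((-40 + 2*873) + 27*29793)/(-36 + 103614) = ((-40 + 1746) + 804411)/103578 = (1706 + 804411)*(1/103578) = 806117*(1/103578) = 806117/103578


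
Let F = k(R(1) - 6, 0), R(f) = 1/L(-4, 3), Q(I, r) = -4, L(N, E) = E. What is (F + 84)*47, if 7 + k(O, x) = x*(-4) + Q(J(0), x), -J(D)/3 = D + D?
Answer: 3431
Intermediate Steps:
J(D) = -6*D (J(D) = -3*(D + D) = -6*D)
R(f) = ⅓ (R(f) = 1/3 = ⅓)
k(O, x) = -11 - 4*x (k(O, x) = -7 + (x*(-4) - 4) = -7 + (-4*x - 4) = -7 + (-4 - 4*x) = -11 - 4*x)
F = -11 (F = -11 - 4*0 = -11 + 0 = -11)
(F + 84)*47 = (-11 + 84)*47 = 73*47 = 3431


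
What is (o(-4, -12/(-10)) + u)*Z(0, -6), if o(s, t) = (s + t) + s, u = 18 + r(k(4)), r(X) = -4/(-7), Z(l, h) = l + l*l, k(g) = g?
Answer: 0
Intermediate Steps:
Z(l, h) = l + l²
r(X) = 4/7 (r(X) = -4*(-⅐) = 4/7)
u = 130/7 (u = 18 + 4/7 = 130/7 ≈ 18.571)
o(s, t) = t + 2*s
(o(-4, -12/(-10)) + u)*Z(0, -6) = ((-12/(-10) + 2*(-4)) + 130/7)*(0*(1 + 0)) = ((-12*(-⅒) - 8) + 130/7)*(0*1) = ((6/5 - 8) + 130/7)*0 = (-34/5 + 130/7)*0 = (412/35)*0 = 0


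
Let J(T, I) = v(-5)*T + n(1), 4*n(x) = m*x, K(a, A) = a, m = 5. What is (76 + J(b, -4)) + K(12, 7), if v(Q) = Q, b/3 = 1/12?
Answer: 88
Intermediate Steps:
b = ¼ (b = 3/12 = 3*(1/12) = ¼ ≈ 0.25000)
n(x) = 5*x/4 (n(x) = (5*x)/4 = 5*x/4)
J(T, I) = 5/4 - 5*T (J(T, I) = -5*T + (5/4)*1 = -5*T + 5/4 = 5/4 - 5*T)
(76 + J(b, -4)) + K(12, 7) = (76 + (5/4 - 5*¼)) + 12 = (76 + (5/4 - 5/4)) + 12 = (76 + 0) + 12 = 76 + 12 = 88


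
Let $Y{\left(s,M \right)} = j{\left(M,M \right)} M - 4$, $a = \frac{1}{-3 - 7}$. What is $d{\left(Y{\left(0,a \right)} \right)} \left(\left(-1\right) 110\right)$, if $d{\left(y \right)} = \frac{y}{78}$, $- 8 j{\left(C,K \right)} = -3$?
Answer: $\frac{3553}{624} \approx 5.6939$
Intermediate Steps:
$j{\left(C,K \right)} = \frac{3}{8}$ ($j{\left(C,K \right)} = \left(- \frac{1}{8}\right) \left(-3\right) = \frac{3}{8}$)
$a = - \frac{1}{10}$ ($a = \frac{1}{-10} = - \frac{1}{10} \approx -0.1$)
$Y{\left(s,M \right)} = -4 + \frac{3 M}{8}$ ($Y{\left(s,M \right)} = \frac{3 M}{8} - 4 = -4 + \frac{3 M}{8}$)
$d{\left(y \right)} = \frac{y}{78}$ ($d{\left(y \right)} = y \frac{1}{78} = \frac{y}{78}$)
$d{\left(Y{\left(0,a \right)} \right)} \left(\left(-1\right) 110\right) = \frac{-4 + \frac{3}{8} \left(- \frac{1}{10}\right)}{78} \left(\left(-1\right) 110\right) = \frac{-4 - \frac{3}{80}}{78} \left(-110\right) = \frac{1}{78} \left(- \frac{323}{80}\right) \left(-110\right) = \left(- \frac{323}{6240}\right) \left(-110\right) = \frac{3553}{624}$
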